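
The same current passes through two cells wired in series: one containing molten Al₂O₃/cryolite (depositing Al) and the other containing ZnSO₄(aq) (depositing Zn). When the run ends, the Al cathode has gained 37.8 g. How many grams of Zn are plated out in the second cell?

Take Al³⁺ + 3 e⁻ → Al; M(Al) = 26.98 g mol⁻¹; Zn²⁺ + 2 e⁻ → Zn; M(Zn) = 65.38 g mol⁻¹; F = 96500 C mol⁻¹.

137 g

n(Al) = 37.8 / 26.98 = 1.401 mol.
Since Al³⁺ + 3 e⁻ → Al, n(e⁻) passed = 3 × 1.401 = 4.203 mol.
Cells in series carry the same charge, so the same 4.203 mol of electrons passes through cell 2.
Zn²⁺ + 2 e⁻ → Zn, so n(Zn) = 4.203 / 2 = 2.102 mol.
m(Zn) = 2.102 × 65.38 = 137 g.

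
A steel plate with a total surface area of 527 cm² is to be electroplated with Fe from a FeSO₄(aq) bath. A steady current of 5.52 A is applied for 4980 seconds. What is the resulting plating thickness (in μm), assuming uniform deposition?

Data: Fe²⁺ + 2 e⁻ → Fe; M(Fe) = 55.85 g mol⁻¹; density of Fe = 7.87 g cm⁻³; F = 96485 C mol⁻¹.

Q = I·t = 5.520 × 4980.0 = 27490 C; n(e⁻) = 0.2849 mol.
n(Fe) = n(e⁻)/2 = 0.1425 mol, so m = 0.1425 × 55.85 = 7.956 g.
Volume = m/ρ = 7.956 / 7.87 = 1.011 cm³.
Thickness = V/A = 1.011 / 527 = 0.00192 cm = 19.2 μm.

19.2 μm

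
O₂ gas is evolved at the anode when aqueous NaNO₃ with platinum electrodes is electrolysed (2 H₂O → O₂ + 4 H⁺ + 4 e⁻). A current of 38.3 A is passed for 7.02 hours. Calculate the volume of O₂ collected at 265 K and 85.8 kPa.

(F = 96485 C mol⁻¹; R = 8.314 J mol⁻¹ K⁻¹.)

Q = I·t = 38.30 A × 25272 s = 967900 C.
n(e⁻) = Q/F = 967900 / 96485 = 10.03 mol.
4 electrons are transferred per O₂ molecule, so n(O₂) = 10.03 / 4 = 2.508 mol.
V = nRT/P = (2.508 × 8.314 × 265) / (85.8 × 10³ Pa) = 0.0644 m³ = 64.4 L.

64.4 L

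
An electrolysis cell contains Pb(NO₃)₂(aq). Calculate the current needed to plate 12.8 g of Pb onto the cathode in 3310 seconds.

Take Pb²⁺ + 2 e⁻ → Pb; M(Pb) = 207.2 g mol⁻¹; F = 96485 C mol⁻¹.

n(Pb) = 12.8 / 207.2 = 0.06178 mol.
n(e⁻) = 2 × 0.06178 = 0.1236 mol.
Q = n(e⁻)·F = 0.1236 × 96485 = 11920 C.
I = Q/t = 11920 / 3310.0 s = 3.60 A.

3.60 A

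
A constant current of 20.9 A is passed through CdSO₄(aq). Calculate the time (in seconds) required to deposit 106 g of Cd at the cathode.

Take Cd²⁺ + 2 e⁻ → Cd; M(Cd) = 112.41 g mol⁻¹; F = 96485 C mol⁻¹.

n(Cd) = m/M = 106 / 112.41 = 0.9430 mol.
Each Cd atom requires 2 electrons, so n(e⁻) = 2 × 0.9430 = 1.886 mol.
Q = n(e⁻)·F = 1.886 × 96485 = 182000 C.
t = Q/I = 182000 / 20.90 A = 8707 s.

8710 s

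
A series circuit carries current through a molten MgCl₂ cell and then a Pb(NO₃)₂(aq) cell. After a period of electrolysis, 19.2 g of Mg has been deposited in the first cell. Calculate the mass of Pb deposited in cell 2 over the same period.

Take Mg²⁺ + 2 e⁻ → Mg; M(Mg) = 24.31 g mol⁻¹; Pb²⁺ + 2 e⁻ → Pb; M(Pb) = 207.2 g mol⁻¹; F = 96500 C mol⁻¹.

164 g

n(Mg) = 19.2 / 24.31 = 0.7898 mol.
Since Mg²⁺ + 2 e⁻ → Mg, n(e⁻) passed = 2 × 0.7898 = 1.580 mol.
Cells in series carry the same charge, so the same 1.580 mol of electrons passes through cell 2.
Pb²⁺ + 2 e⁻ → Pb, so n(Pb) = 1.580 / 2 = 0.7898 mol.
m(Pb) = 0.7898 × 207.2 = 164 g.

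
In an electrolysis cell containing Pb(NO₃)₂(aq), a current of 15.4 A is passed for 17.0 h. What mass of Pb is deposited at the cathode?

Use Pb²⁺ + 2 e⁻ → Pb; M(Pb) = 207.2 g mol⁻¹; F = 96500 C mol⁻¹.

Q = I·t = 15.40 A × 61200 s = 942500 C.
n(e⁻) = Q/F = 942500 / 96500 = 9.767 mol.
Pb²⁺ + 2 e⁻ → Pb, so n(Pb) = n(e⁻)/2 = 4.883 mol.
m = n·M = 4.883 × 207.2 = 1010 g.

1010 g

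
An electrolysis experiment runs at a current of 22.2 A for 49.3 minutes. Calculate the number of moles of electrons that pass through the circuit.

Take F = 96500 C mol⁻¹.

0.680 mol

Q = I·t = 22.20 A × 2958.0 s = 65670 C.
n(e⁻) = Q/F = 65670 / 96500 = 0.680 mol.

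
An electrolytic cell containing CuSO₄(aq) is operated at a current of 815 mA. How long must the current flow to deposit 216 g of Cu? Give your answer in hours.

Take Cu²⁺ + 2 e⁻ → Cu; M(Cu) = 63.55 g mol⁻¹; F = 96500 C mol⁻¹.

224 h

n(Cu) = m/M = 216 / 63.55 = 3.399 mol.
Each Cu atom requires 2 electrons, so n(e⁻) = 2 × 3.399 = 6.798 mol.
Q = n(e⁻)·F = 6.798 × 96500 = 656000 C.
t = Q/I = 656000 / 0.8150 A = 804900 s = 224 h.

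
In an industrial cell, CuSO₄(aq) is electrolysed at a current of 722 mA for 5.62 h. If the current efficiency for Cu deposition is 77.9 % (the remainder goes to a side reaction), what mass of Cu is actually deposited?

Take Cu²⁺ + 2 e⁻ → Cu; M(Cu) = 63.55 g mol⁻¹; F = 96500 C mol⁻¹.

3.75 g

Q = I·t = 0.7220 × 20232 = 14610 C.
n(e⁻) = 14610/96500 = 0.1514 mol; theoretically n(Cu) = 0.1514/2 = 0.07569 mol, m_theo = 4.810 g.
At 77.9 % efficiency, m_actual = 0.779 × 4.810 = 3.75 g.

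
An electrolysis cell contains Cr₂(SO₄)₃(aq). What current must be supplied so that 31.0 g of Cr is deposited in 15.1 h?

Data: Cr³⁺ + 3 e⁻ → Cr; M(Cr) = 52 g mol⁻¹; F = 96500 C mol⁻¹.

3.17 A

n(Cr) = 31.0 / 52 = 0.5962 mol.
n(e⁻) = 3 × 0.5962 = 1.788 mol.
Q = n(e⁻)·F = 1.788 × 96500 = 172600 C.
I = Q/t = 172600 / 54360 s = 3.17 A.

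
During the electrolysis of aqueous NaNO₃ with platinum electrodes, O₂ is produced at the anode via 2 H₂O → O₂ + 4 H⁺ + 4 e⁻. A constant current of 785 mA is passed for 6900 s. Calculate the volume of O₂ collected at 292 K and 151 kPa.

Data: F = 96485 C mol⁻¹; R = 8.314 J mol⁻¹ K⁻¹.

0.226 L

Q = I·t = 0.7850 A × 6900.0 s = 5416 C.
n(e⁻) = Q/F = 5416 / 96485 = 0.05614 mol.
4 electrons are transferred per O₂ molecule, so n(O₂) = 0.05614 / 4 = 0.01403 mol.
V = nRT/P = (0.01403 × 8.314 × 292) / (151 × 10³ Pa) = 2.26 × 10⁻⁴ m³ = 0.226 L.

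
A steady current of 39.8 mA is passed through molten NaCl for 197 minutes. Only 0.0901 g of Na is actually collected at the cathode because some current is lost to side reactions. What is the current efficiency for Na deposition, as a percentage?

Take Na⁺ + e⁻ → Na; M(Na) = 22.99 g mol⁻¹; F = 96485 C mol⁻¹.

Q = I·t = 0.03980 × 11820 = 470.4 C; n(e⁻) = 470.4/96485 = 0.004876 mol.
Theoretical n(Na) = n(e⁻)/1 = 0.004876 mol, i.e. m_theo = 0.004876 × 22.99 = 0.1121 g.
Efficiency = m_actual / m_theo = 0.0901 / 0.1121 = 80.4 %.

80.4 %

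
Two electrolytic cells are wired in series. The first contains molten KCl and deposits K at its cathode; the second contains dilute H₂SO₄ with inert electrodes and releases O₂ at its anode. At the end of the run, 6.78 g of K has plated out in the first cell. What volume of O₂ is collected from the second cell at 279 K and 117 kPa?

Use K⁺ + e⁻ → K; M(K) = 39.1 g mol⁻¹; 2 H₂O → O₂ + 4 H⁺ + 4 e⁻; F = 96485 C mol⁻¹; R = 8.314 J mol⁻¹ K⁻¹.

n(K) = 6.78 / 39.1 = 0.1734 mol, so n(e⁻) = 1 × 0.1734 = 0.1734 mol.
The cells are in series, so the same 0.1734 mol of electrons passes through the second cell.
2 H₂O → O₂ + 4 H⁺ + 4 e⁻ — 4 mol e⁻ per mol O₂, so n(O₂) = 0.1734/4 = 0.04335 mol.
V = nRT/P = (0.04335 × 8.314 × 279) / (117 × 10³) = 8.59 × 10⁻⁴ m³ = 0.859 L.

0.859 L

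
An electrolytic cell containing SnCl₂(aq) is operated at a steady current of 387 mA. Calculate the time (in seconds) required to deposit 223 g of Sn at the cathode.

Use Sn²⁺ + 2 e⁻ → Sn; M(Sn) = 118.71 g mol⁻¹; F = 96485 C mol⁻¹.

9.37 × 10⁵ s

n(Sn) = m/M = 223 / 118.71 = 1.879 mol.
Each Sn atom requires 2 electrons, so n(e⁻) = 2 × 1.879 = 3.757 mol.
Q = n(e⁻)·F = 3.757 × 96485 = 362500 C.
t = Q/I = 362500 / 0.3870 A = 936700 s.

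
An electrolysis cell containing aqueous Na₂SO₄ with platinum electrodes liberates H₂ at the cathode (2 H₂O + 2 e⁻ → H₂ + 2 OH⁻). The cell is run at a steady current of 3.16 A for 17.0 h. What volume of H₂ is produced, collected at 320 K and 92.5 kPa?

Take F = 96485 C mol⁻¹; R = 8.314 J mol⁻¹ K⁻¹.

Q = I·t = 3.160 A × 61200 s = 193400 C.
n(e⁻) = Q/F = 193400 / 96485 = 2.004 mol.
2 electrons are transferred per H₂ molecule, so n(H₂) = 2.004 / 2 = 1.002 mol.
V = nRT/P = (1.002 × 8.314 × 320) / (92.5 × 10³ Pa) = 0.0288 m³ = 28.8 L.

28.8 L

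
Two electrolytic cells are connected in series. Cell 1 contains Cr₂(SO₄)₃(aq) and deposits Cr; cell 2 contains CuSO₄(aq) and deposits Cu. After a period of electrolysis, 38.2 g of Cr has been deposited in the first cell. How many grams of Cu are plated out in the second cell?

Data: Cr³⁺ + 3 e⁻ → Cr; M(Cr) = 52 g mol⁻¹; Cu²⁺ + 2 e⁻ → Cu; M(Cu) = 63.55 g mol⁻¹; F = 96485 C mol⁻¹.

70.0 g

n(Cr) = 38.2 / 52 = 0.7346 mol.
Since Cr³⁺ + 3 e⁻ → Cr, n(e⁻) passed = 3 × 0.7346 = 2.204 mol.
Cells in series carry the same charge, so the same 2.204 mol of electrons passes through cell 2.
Cu²⁺ + 2 e⁻ → Cu, so n(Cu) = 2.204 / 2 = 1.102 mol.
m(Cu) = 1.102 × 63.55 = 70.0 g.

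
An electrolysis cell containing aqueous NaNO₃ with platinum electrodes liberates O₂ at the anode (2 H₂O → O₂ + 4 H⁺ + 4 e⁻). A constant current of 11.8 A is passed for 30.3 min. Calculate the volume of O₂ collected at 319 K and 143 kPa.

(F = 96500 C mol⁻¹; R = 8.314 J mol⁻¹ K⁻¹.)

1.03 L

Q = I·t = 11.80 A × 1818.0 s = 21450 C.
n(e⁻) = Q/F = 21450 / 96500 = 0.2223 mol.
4 electrons are transferred per O₂ molecule, so n(O₂) = 0.2223 / 4 = 0.05558 mol.
V = nRT/P = (0.05558 × 8.314 × 319) / (143 × 10³ Pa) = 0.00103 m³ = 1.03 L.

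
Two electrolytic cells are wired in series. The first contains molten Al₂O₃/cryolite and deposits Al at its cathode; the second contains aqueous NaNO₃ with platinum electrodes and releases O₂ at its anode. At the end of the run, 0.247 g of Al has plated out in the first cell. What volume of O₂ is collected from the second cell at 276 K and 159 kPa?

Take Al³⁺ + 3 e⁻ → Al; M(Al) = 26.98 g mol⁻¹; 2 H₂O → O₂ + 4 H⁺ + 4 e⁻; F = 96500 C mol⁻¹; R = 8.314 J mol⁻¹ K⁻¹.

n(Al) = 0.247 / 26.98 = 0.009155 mol, so n(e⁻) = 3 × 0.009155 = 0.02746 mol.
The cells are in series, so the same 0.02746 mol of electrons passes through the second cell.
2 H₂O → O₂ + 4 H⁺ + 4 e⁻ — 4 mol e⁻ per mol O₂, so n(O₂) = 0.02746/4 = 0.006866 mol.
V = nRT/P = (0.006866 × 8.314 × 276) / (159 × 10³) = 9.91 × 10⁻⁵ m³ = 0.0991 L.

0.0991 L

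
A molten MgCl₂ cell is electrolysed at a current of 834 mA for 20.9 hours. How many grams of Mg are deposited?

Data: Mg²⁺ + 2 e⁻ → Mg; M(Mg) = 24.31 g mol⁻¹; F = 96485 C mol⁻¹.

Q = I·t = 0.8340 A × 75240 s = 62750 C.
n(e⁻) = Q/F = 62750 / 96485 = 0.6504 mol.
Mg²⁺ + 2 e⁻ → Mg, so n(Mg) = n(e⁻)/2 = 0.3252 mol.
m = n·M = 0.3252 × 24.31 = 7.91 g.

7.91 g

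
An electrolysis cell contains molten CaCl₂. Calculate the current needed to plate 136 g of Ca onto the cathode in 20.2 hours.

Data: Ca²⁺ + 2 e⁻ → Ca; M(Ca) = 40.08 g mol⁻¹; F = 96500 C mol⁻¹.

9.01 A

n(Ca) = 136 / 40.08 = 3.393 mol.
n(e⁻) = 2 × 3.393 = 6.786 mol.
Q = n(e⁻)·F = 6.786 × 96500 = 654900 C.
I = Q/t = 654900 / 72720 s = 9.01 A.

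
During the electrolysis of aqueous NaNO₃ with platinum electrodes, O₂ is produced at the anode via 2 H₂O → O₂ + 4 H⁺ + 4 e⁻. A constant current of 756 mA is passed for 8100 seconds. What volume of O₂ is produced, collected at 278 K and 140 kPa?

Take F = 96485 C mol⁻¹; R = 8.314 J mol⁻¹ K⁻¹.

0.262 L

Q = I·t = 0.7560 A × 8100.0 s = 6124 C.
n(e⁻) = Q/F = 6124 / 96485 = 0.06347 mol.
4 electrons are transferred per O₂ molecule, so n(O₂) = 0.06347 / 4 = 0.01587 mol.
V = nRT/P = (0.01587 × 8.314 × 278) / (140 × 10³ Pa) = 2.62 × 10⁻⁴ m³ = 0.262 L.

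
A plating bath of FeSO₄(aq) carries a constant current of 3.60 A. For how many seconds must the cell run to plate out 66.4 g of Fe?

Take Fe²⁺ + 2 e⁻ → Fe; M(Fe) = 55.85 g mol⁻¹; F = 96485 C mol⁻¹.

63700 s

n(Fe) = m/M = 66.4 / 55.85 = 1.189 mol.
Each Fe atom requires 2 electrons, so n(e⁻) = 2 × 1.189 = 2.378 mol.
Q = n(e⁻)·F = 2.378 × 96485 = 229400 C.
t = Q/I = 229400 / 3.600 A = 63730 s.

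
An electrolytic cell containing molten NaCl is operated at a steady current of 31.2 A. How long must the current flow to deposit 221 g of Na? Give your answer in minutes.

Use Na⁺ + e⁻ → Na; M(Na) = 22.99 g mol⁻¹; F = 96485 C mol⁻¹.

n(Na) = m/M = 221 / 22.99 = 9.613 mol.
Each Na atom requires 1 electron, so n(e⁻) = 1 × 9.613 = 9.613 mol.
Q = n(e⁻)·F = 9.613 × 96485 = 927500 C.
t = Q/I = 927500 / 31.20 A = 29730 s = 495 min.

495 min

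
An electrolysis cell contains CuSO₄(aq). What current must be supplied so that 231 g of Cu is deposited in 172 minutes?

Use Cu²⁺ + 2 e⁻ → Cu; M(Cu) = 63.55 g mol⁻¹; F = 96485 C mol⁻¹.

n(Cu) = 231 / 63.55 = 3.635 mol.
n(e⁻) = 2 × 3.635 = 7.270 mol.
Q = n(e⁻)·F = 7.270 × 96485 = 701400 C.
I = Q/t = 701400 / 10320 s = 68.0 A.

68.0 A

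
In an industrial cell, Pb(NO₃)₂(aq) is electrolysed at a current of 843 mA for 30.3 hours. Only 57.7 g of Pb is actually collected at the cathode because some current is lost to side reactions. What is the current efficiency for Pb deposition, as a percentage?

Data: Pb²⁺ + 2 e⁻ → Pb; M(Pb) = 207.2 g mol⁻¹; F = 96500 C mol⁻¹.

58.4 %

Q = I·t = 0.8430 × 109080 = 91950 C; n(e⁻) = 91950/96500 = 0.9529 mol.
Theoretical n(Pb) = n(e⁻)/2 = 0.4764 mol, i.e. m_theo = 0.4764 × 207.2 = 98.72 g.
Efficiency = m_actual / m_theo = 57.7 / 98.72 = 58.4 %.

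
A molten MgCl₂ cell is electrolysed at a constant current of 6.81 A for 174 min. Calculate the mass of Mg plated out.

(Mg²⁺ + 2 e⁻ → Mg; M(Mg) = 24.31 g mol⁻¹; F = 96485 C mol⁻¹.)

8.96 g

Q = I·t = 6.810 A × 10440 s = 71100 C.
n(e⁻) = Q/F = 71100 / 96485 = 0.7369 mol.
Mg²⁺ + 2 e⁻ → Mg, so n(Mg) = n(e⁻)/2 = 0.3684 mol.
m = n·M = 0.3684 × 24.31 = 8.96 g.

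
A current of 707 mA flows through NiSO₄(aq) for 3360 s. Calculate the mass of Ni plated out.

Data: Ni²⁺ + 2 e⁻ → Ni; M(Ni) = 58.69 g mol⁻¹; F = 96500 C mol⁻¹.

Q = I·t = 0.7070 A × 3360.0 s = 2376 C.
n(e⁻) = Q/F = 2376 / 96500 = 0.02462 mol.
Ni²⁺ + 2 e⁻ → Ni, so n(Ni) = n(e⁻)/2 = 0.01231 mol.
m = n·M = 0.01231 × 58.69 = 0.722 g.

0.722 g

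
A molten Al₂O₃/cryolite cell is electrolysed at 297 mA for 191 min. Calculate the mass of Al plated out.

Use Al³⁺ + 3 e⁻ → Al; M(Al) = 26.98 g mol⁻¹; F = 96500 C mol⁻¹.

Q = I·t = 0.2970 A × 11460 s = 3404 C.
n(e⁻) = Q/F = 3404 / 96500 = 0.03527 mol.
Al³⁺ + 3 e⁻ → Al, so n(Al) = n(e⁻)/3 = 0.01176 mol.
m = n·M = 0.01176 × 26.98 = 0.317 g.

0.317 g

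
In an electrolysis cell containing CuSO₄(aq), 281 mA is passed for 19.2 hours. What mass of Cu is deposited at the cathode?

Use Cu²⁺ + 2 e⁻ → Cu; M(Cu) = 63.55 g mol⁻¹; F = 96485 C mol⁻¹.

Q = I·t = 0.2810 A × 69120 s = 19420 C.
n(e⁻) = Q/F = 19420 / 96485 = 0.2013 mol.
Cu²⁺ + 2 e⁻ → Cu, so n(Cu) = n(e⁻)/2 = 0.1007 mol.
m = n·M = 0.1007 × 63.55 = 6.40 g.

6.40 g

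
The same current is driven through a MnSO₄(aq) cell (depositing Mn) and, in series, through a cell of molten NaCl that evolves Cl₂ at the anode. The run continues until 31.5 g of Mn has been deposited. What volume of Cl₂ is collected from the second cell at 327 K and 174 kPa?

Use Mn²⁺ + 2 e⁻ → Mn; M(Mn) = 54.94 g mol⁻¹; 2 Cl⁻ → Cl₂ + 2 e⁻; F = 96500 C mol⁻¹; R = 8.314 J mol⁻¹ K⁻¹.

n(Mn) = 31.5 / 54.94 = 0.5734 mol, so n(e⁻) = 2 × 0.5734 = 1.147 mol.
The cells are in series, so the same 1.147 mol of electrons passes through the second cell.
2 Cl⁻ → Cl₂ + 2 e⁻ — 2 mol e⁻ per mol Cl₂, so n(Cl₂) = 1.147/2 = 0.5734 mol.
V = nRT/P = (0.5734 × 8.314 × 327) / (174 × 10³) = 0.00896 m³ = 8.96 L.

8.96 L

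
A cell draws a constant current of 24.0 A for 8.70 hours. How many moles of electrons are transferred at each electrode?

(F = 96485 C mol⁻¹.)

7.79 mol

Q = I·t = 24.00 A × 31320 s = 751700 C.
n(e⁻) = Q/F = 751700 / 96485 = 7.79 mol.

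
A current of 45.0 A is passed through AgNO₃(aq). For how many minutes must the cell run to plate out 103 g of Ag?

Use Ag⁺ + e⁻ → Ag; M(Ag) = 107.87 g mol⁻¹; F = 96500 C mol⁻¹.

n(Ag) = m/M = 103 / 107.87 = 0.9549 mol.
Each Ag atom requires 1 electron, so n(e⁻) = 1 × 0.9549 = 0.9549 mol.
Q = n(e⁻)·F = 0.9549 × 96500 = 92140 C.
t = Q/I = 92140 / 45.00 A = 2048 s = 34.1 min.

34.1 min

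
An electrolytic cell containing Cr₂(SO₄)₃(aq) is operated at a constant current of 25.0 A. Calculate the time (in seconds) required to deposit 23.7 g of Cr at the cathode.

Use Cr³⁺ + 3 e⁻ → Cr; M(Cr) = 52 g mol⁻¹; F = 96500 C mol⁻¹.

5280 s

n(Cr) = m/M = 23.7 / 52 = 0.4558 mol.
Each Cr atom requires 3 electrons, so n(e⁻) = 3 × 0.4558 = 1.367 mol.
Q = n(e⁻)·F = 1.367 × 96500 = 131900 C.
t = Q/I = 131900 / 25.00 A = 5278 s.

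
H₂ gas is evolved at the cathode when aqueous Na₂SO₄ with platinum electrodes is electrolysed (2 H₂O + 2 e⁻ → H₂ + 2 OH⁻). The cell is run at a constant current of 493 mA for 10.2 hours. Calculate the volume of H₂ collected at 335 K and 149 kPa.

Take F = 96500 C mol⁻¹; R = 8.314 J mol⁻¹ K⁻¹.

1.75 L

Q = I·t = 0.4930 A × 36720 s = 18100 C.
n(e⁻) = Q/F = 18100 / 96500 = 0.1876 mol.
2 electrons are transferred per H₂ molecule, so n(H₂) = 0.1876 / 2 = 0.09380 mol.
V = nRT/P = (0.09380 × 8.314 × 335) / (149 × 10³ Pa) = 0.00175 m³ = 1.75 L.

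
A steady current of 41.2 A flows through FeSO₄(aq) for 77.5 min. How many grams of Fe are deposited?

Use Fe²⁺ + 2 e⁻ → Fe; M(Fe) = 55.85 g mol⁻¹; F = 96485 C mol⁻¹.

55.4 g

Q = I·t = 41.20 A × 4650.0 s = 191600 C.
n(e⁻) = Q/F = 191600 / 96485 = 1.986 mol.
Fe²⁺ + 2 e⁻ → Fe, so n(Fe) = n(e⁻)/2 = 0.9928 mol.
m = n·M = 0.9928 × 55.85 = 55.4 g.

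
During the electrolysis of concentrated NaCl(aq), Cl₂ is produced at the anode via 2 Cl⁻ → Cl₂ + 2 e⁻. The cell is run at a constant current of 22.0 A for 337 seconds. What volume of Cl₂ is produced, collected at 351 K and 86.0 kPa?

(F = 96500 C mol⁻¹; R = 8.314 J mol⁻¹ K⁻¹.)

Q = I·t = 22.00 A × 337.00 s = 7414 C.
n(e⁻) = Q/F = 7414 / 96500 = 0.07683 mol.
2 electrons are transferred per Cl₂ molecule, so n(Cl₂) = 0.07683 / 2 = 0.03841 mol.
V = nRT/P = (0.03841 × 8.314 × 351) / (86.0 × 10³ Pa) = 0.00130 m³ = 1.30 L.

1.30 L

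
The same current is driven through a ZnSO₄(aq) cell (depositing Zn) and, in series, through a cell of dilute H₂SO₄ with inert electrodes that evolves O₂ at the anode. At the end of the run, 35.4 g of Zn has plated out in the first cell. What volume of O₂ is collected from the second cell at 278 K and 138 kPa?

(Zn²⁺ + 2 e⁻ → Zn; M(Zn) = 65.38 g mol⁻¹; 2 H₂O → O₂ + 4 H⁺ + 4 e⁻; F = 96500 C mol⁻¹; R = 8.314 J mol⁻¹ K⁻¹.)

4.53 L

n(Zn) = 35.4 / 65.38 = 0.5414 mol, so n(e⁻) = 2 × 0.5414 = 1.083 mol.
The cells are in series, so the same 1.083 mol of electrons passes through the second cell.
2 H₂O → O₂ + 4 H⁺ + 4 e⁻ — 4 mol e⁻ per mol O₂, so n(O₂) = 1.083/4 = 0.2707 mol.
V = nRT/P = (0.2707 × 8.314 × 278) / (138 × 10³) = 0.00453 m³ = 4.53 L.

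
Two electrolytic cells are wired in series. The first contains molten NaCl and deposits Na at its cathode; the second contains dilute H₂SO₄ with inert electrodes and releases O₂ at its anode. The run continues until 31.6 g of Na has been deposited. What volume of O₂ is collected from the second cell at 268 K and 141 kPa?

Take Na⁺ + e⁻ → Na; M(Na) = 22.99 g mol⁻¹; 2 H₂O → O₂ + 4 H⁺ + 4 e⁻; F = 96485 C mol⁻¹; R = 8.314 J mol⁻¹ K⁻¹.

5.43 L

n(Na) = 31.6 / 22.99 = 1.375 mol, so n(e⁻) = 1 × 1.375 = 1.375 mol.
The cells are in series, so the same 1.375 mol of electrons passes through the second cell.
2 H₂O → O₂ + 4 H⁺ + 4 e⁻ — 4 mol e⁻ per mol O₂, so n(O₂) = 1.375/4 = 0.3436 mol.
V = nRT/P = (0.3436 × 8.314 × 268) / (141 × 10³) = 0.00543 m³ = 5.43 L.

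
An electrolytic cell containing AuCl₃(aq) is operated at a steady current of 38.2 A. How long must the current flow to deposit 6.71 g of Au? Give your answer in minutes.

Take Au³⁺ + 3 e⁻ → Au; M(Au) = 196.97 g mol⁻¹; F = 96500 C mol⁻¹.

4.30 min

n(Au) = m/M = 6.71 / 196.97 = 0.03407 mol.
Each Au atom requires 3 electrons, so n(e⁻) = 3 × 0.03407 = 0.1022 mol.
Q = n(e⁻)·F = 0.1022 × 96500 = 9862 C.
t = Q/I = 9862 / 38.20 A = 258.2 s = 4.30 min.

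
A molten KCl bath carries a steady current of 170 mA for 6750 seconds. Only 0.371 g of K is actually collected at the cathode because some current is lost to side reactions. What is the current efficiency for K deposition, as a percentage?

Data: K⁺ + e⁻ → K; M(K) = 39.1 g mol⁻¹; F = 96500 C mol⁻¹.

79.8 %

Q = I·t = 0.1700 × 6750.0 = 1148 C; n(e⁻) = 1148/96500 = 0.01189 mol.
Theoretical n(K) = n(e⁻)/1 = 0.01189 mol, i.e. m_theo = 0.01189 × 39.1 = 0.4649 g.
Efficiency = m_actual / m_theo = 0.371 / 0.4649 = 79.8 %.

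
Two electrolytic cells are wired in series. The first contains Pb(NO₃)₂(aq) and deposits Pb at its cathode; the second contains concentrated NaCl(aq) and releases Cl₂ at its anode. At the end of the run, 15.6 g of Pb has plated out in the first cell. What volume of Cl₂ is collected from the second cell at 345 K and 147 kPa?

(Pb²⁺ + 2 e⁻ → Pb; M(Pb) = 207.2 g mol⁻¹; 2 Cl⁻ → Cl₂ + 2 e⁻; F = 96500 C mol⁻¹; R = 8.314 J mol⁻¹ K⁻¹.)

n(Pb) = 15.6 / 207.2 = 0.07529 mol, so n(e⁻) = 2 × 0.07529 = 0.1506 mol.
The cells are in series, so the same 0.1506 mol of electrons passes through the second cell.
2 Cl⁻ → Cl₂ + 2 e⁻ — 2 mol e⁻ per mol Cl₂, so n(Cl₂) = 0.1506/2 = 0.07529 mol.
V = nRT/P = (0.07529 × 8.314 × 345) / (147 × 10³) = 0.00147 m³ = 1.47 L.

1.47 L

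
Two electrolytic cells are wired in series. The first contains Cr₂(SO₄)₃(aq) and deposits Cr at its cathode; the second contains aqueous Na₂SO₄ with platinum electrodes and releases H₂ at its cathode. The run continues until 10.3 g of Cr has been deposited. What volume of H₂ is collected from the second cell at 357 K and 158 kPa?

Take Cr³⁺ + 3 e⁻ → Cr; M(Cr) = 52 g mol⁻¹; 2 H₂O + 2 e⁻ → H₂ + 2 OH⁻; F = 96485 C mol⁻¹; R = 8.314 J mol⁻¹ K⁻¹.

n(Cr) = 10.3 / 52 = 0.1981 mol, so n(e⁻) = 3 × 0.1981 = 0.5942 mol.
The cells are in series, so the same 0.5942 mol of electrons passes through the second cell.
2 H₂O + 2 e⁻ → H₂ + 2 OH⁻ — 2 mol e⁻ per mol H₂, so n(H₂) = 0.5942/2 = 0.2971 mol.
V = nRT/P = (0.2971 × 8.314 × 357) / (158 × 10³) = 0.00558 m³ = 5.58 L.

5.58 L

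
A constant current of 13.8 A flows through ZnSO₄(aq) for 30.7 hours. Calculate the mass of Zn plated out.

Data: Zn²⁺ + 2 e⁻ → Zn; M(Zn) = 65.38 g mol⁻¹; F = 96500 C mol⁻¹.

517 g

Q = I·t = 13.80 A × 110520 s = 1525000 C.
n(e⁻) = Q/F = 1525000 / 96500 = 15.80 mol.
Zn²⁺ + 2 e⁻ → Zn, so n(Zn) = n(e⁻)/2 = 7.902 mol.
m = n·M = 7.902 × 65.38 = 517 g.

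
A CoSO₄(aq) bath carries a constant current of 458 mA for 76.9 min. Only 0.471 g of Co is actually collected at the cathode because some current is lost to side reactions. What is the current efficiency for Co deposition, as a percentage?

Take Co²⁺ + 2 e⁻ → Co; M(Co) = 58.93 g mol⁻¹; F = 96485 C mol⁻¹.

73.0 %

Q = I·t = 0.4580 × 4614.0 = 2113 C; n(e⁻) = 2113/96485 = 0.02190 mol.
Theoretical n(Co) = n(e⁻)/2 = 0.01095 mol, i.e. m_theo = 0.01095 × 58.93 = 0.6453 g.
Efficiency = m_actual / m_theo = 0.471 / 0.6453 = 73.0 %.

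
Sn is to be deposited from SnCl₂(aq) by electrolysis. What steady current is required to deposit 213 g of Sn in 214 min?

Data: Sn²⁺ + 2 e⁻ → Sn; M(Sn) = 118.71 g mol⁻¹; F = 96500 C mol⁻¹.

27.0 A

n(Sn) = 213 / 118.71 = 1.794 mol.
n(e⁻) = 2 × 1.794 = 3.589 mol.
Q = n(e⁻)·F = 3.589 × 96500 = 346300 C.
I = Q/t = 346300 / 12840 s = 27.0 A.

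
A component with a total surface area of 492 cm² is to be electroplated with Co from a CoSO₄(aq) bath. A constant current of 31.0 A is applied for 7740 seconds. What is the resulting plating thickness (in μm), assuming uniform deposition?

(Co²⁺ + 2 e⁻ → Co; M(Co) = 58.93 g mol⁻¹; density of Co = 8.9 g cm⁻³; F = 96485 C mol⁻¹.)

Q = I·t = 31.00 × 7740.0 = 239900 C; n(e⁻) = 2.487 mol.
n(Co) = n(e⁻)/2 = 1.243 mol, so m = 1.243 × 58.93 = 73.27 g.
Volume = m/ρ = 73.27 / 8.9 = 8.233 cm³.
Thickness = V/A = 8.233 / 492 = 0.0167 cm = 167 μm.

167 μm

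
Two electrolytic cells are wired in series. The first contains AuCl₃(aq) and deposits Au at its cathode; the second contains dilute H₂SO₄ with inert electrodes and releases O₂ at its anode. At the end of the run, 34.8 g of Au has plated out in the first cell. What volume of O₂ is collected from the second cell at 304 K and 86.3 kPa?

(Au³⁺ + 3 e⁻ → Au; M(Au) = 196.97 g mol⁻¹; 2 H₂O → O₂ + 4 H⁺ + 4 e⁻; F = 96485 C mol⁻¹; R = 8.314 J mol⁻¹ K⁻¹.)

n(Au) = 34.8 / 196.97 = 0.1767 mol, so n(e⁻) = 3 × 0.1767 = 0.5300 mol.
The cells are in series, so the same 0.5300 mol of electrons passes through the second cell.
2 H₂O → O₂ + 4 H⁺ + 4 e⁻ — 4 mol e⁻ per mol O₂, so n(O₂) = 0.5300/4 = 0.1325 mol.
V = nRT/P = (0.1325 × 8.314 × 304) / (86.3 × 10³) = 0.00388 m³ = 3.88 L.

3.88 L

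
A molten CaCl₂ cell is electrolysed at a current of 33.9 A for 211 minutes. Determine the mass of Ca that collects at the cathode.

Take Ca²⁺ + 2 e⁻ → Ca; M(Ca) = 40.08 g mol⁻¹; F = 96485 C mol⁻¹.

Q = I·t = 33.90 A × 12660 s = 429200 C.
n(e⁻) = Q/F = 429200 / 96485 = 4.448 mol.
Ca²⁺ + 2 e⁻ → Ca, so n(Ca) = n(e⁻)/2 = 2.224 mol.
m = n·M = 2.224 × 40.08 = 89.1 g.

89.1 g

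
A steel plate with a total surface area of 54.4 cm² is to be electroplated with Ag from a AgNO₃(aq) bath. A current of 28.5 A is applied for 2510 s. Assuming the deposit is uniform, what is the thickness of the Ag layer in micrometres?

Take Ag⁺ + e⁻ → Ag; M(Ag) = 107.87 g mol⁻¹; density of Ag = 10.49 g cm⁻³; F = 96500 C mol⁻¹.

Q = I·t = 28.50 × 2510.0 = 71540 C; n(e⁻) = 0.7413 mol.
n(Ag) = n(e⁻)/1 = 0.7413 mol, so m = 0.7413 × 107.87 = 79.96 g.
Volume = m/ρ = 79.96 / 10.49 = 7.623 cm³.
Thickness = V/A = 7.623 / 54.4 = 0.140 cm = 1400 μm.

1400 μm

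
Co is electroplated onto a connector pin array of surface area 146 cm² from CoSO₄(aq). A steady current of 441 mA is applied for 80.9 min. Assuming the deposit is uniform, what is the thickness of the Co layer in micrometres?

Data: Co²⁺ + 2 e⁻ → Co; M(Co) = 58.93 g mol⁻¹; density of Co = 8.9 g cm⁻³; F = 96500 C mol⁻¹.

Q = I·t = 0.4410 × 4854.0 = 2141 C; n(e⁻) = 0.02218 mol.
n(Co) = n(e⁻)/2 = 0.01109 mol, so m = 0.01109 × 58.93 = 0.6536 g.
Volume = m/ρ = 0.6536 / 8.9 = 0.07344 cm³.
Thickness = V/A = 0.07344 / 146 = 5.03 × 10⁻⁴ cm = 5.03 μm.

5.03 μm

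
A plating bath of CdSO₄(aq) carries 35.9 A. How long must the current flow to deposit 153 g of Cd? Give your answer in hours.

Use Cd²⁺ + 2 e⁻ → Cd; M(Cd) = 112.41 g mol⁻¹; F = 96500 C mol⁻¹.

2.03 h

n(Cd) = m/M = 153 / 112.41 = 1.361 mol.
Each Cd atom requires 2 electrons, so n(e⁻) = 2 × 1.361 = 2.722 mol.
Q = n(e⁻)·F = 2.722 × 96500 = 262700 C.
t = Q/I = 262700 / 35.90 A = 7317 s = 2.03 h.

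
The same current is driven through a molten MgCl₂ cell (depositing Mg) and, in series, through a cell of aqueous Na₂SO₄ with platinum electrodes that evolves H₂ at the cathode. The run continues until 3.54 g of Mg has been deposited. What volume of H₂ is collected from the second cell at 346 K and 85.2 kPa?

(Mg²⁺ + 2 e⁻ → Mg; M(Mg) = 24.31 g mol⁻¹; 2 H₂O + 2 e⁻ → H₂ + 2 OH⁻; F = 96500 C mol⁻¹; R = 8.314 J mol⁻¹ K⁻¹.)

n(Mg) = 3.54 / 24.31 = 0.1456 mol, so n(e⁻) = 2 × 0.1456 = 0.2912 mol.
The cells are in series, so the same 0.2912 mol of electrons passes through the second cell.
2 H₂O + 2 e⁻ → H₂ + 2 OH⁻ — 2 mol e⁻ per mol H₂, so n(H₂) = 0.2912/2 = 0.1456 mol.
V = nRT/P = (0.1456 × 8.314 × 346) / (85.2 × 10³) = 0.00492 m³ = 4.92 L.

4.92 L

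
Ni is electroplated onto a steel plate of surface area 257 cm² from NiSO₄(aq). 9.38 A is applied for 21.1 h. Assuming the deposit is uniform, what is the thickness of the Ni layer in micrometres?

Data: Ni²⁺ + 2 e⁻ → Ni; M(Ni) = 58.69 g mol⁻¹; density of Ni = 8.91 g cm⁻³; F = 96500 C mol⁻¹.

Q = I·t = 9.380 × 75960 = 712500 C; n(e⁻) = 7.383 mol.
n(Ni) = n(e⁻)/2 = 3.692 mol, so m = 3.692 × 58.69 = 216.7 g.
Volume = m/ρ = 216.7 / 8.91 = 24.32 cm³.
Thickness = V/A = 24.32 / 257 = 0.0946 cm = 946 μm.

946 μm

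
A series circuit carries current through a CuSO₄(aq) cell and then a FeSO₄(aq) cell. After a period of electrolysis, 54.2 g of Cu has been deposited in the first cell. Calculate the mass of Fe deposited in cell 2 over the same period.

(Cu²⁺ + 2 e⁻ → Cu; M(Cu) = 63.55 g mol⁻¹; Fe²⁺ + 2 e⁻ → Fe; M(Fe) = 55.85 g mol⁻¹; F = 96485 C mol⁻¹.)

n(Cu) = 54.2 / 63.55 = 0.8529 mol.
Since Cu²⁺ + 2 e⁻ → Cu, n(e⁻) passed = 2 × 0.8529 = 1.706 mol.
Cells in series carry the same charge, so the same 1.706 mol of electrons passes through cell 2.
Fe²⁺ + 2 e⁻ → Fe, so n(Fe) = 1.706 / 2 = 0.8529 mol.
m(Fe) = 0.8529 × 55.85 = 47.6 g.

47.6 g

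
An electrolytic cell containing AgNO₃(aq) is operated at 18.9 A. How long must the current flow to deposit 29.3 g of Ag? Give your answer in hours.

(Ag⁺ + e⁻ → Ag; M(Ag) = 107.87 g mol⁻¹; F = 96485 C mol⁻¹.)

0.385 h

n(Ag) = m/M = 29.3 / 107.87 = 0.2716 mol.
Each Ag atom requires 1 electron, so n(e⁻) = 1 × 0.2716 = 0.2716 mol.
Q = n(e⁻)·F = 0.2716 × 96485 = 26210 C.
t = Q/I = 26210 / 18.90 A = 1387 s = 0.385 h.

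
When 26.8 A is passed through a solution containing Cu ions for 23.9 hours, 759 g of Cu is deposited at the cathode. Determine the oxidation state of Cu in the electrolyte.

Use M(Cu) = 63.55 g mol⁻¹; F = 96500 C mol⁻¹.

+2

Q = I·t = 26.80 A × 86040 s = 2306000 C, so n(e⁻) = 2306000/96500 = 23.90 mol.
n(Cu) deposited = 759 / 63.55 = 11.94 mol.
Electrons per atom = n(e⁻)/n(Cu) = 23.90 / 11.94 = 2.00 ≈ 2, so the ion is Cu²⁺.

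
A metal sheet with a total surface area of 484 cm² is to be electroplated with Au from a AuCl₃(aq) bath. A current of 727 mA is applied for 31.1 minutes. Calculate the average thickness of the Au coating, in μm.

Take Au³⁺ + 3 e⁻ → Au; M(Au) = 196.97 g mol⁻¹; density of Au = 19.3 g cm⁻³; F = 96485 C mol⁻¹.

0.988 μm

Q = I·t = 0.7270 × 1866.0 = 1357 C; n(e⁻) = 0.01406 mol.
n(Au) = n(e⁻)/3 = 0.004687 mol, so m = 0.004687 × 196.97 = 0.9231 g.
Volume = m/ρ = 0.9231 / 19.3 = 0.04783 cm³.
Thickness = V/A = 0.04783 / 484 = 9.88 × 10⁻⁵ cm = 0.988 μm.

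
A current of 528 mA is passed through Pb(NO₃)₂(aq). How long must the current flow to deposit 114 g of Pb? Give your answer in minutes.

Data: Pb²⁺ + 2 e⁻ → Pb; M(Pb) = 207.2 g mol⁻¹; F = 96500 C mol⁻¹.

3350 min

n(Pb) = m/M = 114 / 207.2 = 0.5502 mol.
Each Pb atom requires 2 electrons, so n(e⁻) = 2 × 0.5502 = 1.100 mol.
Q = n(e⁻)·F = 1.100 × 96500 = 106200 C.
t = Q/I = 106200 / 0.5280 A = 201100 s = 3350 min.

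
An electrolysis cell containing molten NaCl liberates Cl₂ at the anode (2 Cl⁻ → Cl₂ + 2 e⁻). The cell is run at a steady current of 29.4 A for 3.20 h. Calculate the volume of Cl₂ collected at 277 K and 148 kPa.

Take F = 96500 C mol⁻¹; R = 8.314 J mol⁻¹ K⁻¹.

27.3 L

Q = I·t = 29.40 A × 11520 s = 338700 C.
n(e⁻) = Q/F = 338700 / 96500 = 3.510 mol.
2 electrons are transferred per Cl₂ molecule, so n(Cl₂) = 3.510 / 2 = 1.755 mol.
V = nRT/P = (1.755 × 8.314 × 277) / (148 × 10³ Pa) = 0.0273 m³ = 27.3 L.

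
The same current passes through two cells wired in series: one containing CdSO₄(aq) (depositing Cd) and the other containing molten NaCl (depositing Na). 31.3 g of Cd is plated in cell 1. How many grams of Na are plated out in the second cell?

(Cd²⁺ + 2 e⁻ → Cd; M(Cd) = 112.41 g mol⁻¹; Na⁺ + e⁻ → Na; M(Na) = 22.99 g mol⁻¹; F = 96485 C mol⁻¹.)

12.8 g

n(Cd) = 31.3 / 112.41 = 0.2784 mol.
Since Cd²⁺ + 2 e⁻ → Cd, n(e⁻) passed = 2 × 0.2784 = 0.5569 mol.
Cells in series carry the same charge, so the same 0.5569 mol of electrons passes through cell 2.
Na⁺ + e⁻ → Na, so n(Na) = 0.5569 / 1 = 0.5569 mol.
m(Na) = 0.5569 × 22.99 = 12.8 g.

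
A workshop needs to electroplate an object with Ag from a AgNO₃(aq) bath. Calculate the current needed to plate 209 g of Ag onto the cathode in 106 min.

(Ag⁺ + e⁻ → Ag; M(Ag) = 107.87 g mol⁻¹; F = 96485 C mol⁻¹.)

n(Ag) = 209 / 107.87 = 1.938 mol.
n(e⁻) = 1 × 1.938 = 1.938 mol.
Q = n(e⁻)·F = 1.938 × 96485 = 186900 C.
I = Q/t = 186900 / 6360.0 s = 29.4 A.

29.4 A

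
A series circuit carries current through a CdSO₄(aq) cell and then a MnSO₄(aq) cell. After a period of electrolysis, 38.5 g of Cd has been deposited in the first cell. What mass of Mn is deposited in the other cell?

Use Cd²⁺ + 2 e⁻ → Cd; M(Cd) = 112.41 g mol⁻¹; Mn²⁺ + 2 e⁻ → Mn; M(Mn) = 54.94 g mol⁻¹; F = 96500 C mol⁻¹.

18.8 g

n(Cd) = 38.5 / 112.41 = 0.3425 mol.
Since Cd²⁺ + 2 e⁻ → Cd, n(e⁻) passed = 2 × 0.3425 = 0.6850 mol.
Cells in series carry the same charge, so the same 0.6850 mol of electrons passes through cell 2.
Mn²⁺ + 2 e⁻ → Mn, so n(Mn) = 0.6850 / 2 = 0.3425 mol.
m(Mn) = 0.3425 × 54.94 = 18.8 g.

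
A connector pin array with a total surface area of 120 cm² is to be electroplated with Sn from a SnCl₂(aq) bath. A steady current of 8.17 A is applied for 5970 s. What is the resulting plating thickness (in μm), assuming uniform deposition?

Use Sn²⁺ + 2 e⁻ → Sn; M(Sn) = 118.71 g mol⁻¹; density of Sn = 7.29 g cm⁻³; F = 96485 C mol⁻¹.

Q = I·t = 8.170 × 5970.0 = 48770 C; n(e⁻) = 0.5055 mol.
n(Sn) = n(e⁻)/2 = 0.2528 mol, so m = 0.2528 × 118.71 = 30.01 g.
Volume = m/ρ = 30.01 / 7.29 = 4.116 cm³.
Thickness = V/A = 4.116 / 120 = 0.0343 cm = 343 μm.

343 μm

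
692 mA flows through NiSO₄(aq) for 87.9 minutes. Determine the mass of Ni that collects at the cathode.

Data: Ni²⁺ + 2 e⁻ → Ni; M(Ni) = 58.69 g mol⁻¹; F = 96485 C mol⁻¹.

Q = I·t = 0.6920 A × 5274.0 s = 3650 C.
n(e⁻) = Q/F = 3650 / 96485 = 0.03783 mol.
Ni²⁺ + 2 e⁻ → Ni, so n(Ni) = n(e⁻)/2 = 0.01891 mol.
m = n·M = 0.01891 × 58.69 = 1.11 g.

1.11 g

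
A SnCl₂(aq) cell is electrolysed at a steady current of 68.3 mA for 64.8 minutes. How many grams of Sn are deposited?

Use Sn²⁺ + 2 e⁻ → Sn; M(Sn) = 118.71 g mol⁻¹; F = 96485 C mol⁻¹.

Q = I·t = 0.06830 A × 3888.0 s = 265.6 C.
n(e⁻) = Q/F = 265.6 / 96485 = 0.002752 mol.
Sn²⁺ + 2 e⁻ → Sn, so n(Sn) = n(e⁻)/2 = 0.001376 mol.
m = n·M = 0.001376 × 118.71 = 0.163 g.

0.163 g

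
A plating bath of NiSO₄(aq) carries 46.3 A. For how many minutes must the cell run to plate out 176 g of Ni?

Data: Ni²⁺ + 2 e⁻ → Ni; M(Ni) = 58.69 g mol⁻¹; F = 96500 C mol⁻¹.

n(Ni) = m/M = 176 / 58.69 = 2.999 mol.
Each Ni atom requires 2 electrons, so n(e⁻) = 2 × 2.999 = 5.998 mol.
Q = n(e⁻)·F = 5.998 × 96500 = 578800 C.
t = Q/I = 578800 / 46.30 A = 12500 s = 208 min.

208 min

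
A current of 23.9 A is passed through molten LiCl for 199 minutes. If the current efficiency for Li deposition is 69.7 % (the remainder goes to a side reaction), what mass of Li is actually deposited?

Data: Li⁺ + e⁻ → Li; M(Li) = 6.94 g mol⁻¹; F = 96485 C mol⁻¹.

Q = I·t = 23.90 × 11940 = 285400 C.
n(e⁻) = 285400/96485 = 2.958 mol; theoretically n(Li) = 2.958/1 = 2.958 mol, m_theo = 20.53 g.
At 69.7 % efficiency, m_actual = 0.697 × 20.53 = 14.3 g.

14.3 g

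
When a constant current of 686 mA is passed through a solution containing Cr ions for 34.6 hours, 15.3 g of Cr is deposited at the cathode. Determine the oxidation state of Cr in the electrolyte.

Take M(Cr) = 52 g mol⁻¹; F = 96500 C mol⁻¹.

+3

Q = I·t = 0.6860 A × 124560 s = 85450 C, so n(e⁻) = 85450/96500 = 0.8855 mol.
n(Cr) deposited = 15.3 / 52 = 0.2942 mol.
Electrons per atom = n(e⁻)/n(Cr) = 0.8855 / 0.2942 = 3.01 ≈ 3, so the ion is Cr³⁺.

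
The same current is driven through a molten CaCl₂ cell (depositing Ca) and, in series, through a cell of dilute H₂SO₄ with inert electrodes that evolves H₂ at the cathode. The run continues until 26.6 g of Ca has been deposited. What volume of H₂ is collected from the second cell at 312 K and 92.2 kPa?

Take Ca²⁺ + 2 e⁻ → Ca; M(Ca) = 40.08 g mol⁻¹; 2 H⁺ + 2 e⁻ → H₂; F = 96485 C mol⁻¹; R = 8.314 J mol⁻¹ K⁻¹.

n(Ca) = 26.6 / 40.08 = 0.6637 mol, so n(e⁻) = 2 × 0.6637 = 1.327 mol.
The cells are in series, so the same 1.327 mol of electrons passes through the second cell.
2 H⁺ + 2 e⁻ → H₂ — 2 mol e⁻ per mol H₂, so n(H₂) = 1.327/2 = 0.6637 mol.
V = nRT/P = (0.6637 × 8.314 × 312) / (92.2 × 10³) = 0.0187 m³ = 18.7 L.

18.7 L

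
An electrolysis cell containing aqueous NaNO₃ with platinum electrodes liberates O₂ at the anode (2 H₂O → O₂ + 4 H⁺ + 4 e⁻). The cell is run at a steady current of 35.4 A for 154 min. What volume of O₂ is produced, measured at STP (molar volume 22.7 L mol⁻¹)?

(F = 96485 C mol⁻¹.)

Q = I·t = 35.40 A × 9240.0 s = 327100 C.
n(e⁻) = Q/F = 327100 / 96485 = 3.390 mol.
4 electrons are transferred per O₂ molecule, so n(O₂) = 3.390 / 4 = 0.8475 mol.
V = n × V_m = 0.8475 × 22.7 = 19.2 L.

19.2 L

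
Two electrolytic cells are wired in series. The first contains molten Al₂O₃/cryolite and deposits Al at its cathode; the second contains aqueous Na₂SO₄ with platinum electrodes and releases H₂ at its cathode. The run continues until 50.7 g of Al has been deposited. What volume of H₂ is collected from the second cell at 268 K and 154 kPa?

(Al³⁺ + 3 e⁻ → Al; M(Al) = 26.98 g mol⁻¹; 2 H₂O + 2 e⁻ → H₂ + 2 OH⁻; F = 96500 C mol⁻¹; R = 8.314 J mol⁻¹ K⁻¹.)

n(Al) = 50.7 / 26.98 = 1.879 mol, so n(e⁻) = 3 × 1.879 = 5.638 mol.
The cells are in series, so the same 5.638 mol of electrons passes through the second cell.
2 H₂O + 2 e⁻ → H₂ + 2 OH⁻ — 2 mol e⁻ per mol H₂, so n(H₂) = 5.638/2 = 2.819 mol.
V = nRT/P = (2.819 × 8.314 × 268) / (154 × 10³) = 0.0408 m³ = 40.8 L.

40.8 L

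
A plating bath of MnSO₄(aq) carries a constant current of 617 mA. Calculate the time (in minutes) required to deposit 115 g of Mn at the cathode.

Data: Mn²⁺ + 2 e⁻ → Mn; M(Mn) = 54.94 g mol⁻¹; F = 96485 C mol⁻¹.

n(Mn) = m/M = 115 / 54.94 = 2.093 mol.
Each Mn atom requires 2 electrons, so n(e⁻) = 2 × 2.093 = 4.186 mol.
Q = n(e⁻)·F = 4.186 × 96485 = 403900 C.
t = Q/I = 403900 / 0.6170 A = 654700 s = 10900 min.

10900 min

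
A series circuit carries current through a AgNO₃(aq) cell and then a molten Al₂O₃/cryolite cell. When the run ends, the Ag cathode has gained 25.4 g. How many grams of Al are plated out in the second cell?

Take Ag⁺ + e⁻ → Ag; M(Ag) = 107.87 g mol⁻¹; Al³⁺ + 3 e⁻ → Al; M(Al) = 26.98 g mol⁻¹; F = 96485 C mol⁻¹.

n(Ag) = 25.4 / 107.87 = 0.2355 mol.
Since Ag⁺ + e⁻ → Ag, n(e⁻) passed = 1 × 0.2355 = 0.2355 mol.
Cells in series carry the same charge, so the same 0.2355 mol of electrons passes through cell 2.
Al³⁺ + 3 e⁻ → Al, so n(Al) = 0.2355 / 3 = 0.07849 mol.
m(Al) = 0.07849 × 26.98 = 2.12 g.

2.12 g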